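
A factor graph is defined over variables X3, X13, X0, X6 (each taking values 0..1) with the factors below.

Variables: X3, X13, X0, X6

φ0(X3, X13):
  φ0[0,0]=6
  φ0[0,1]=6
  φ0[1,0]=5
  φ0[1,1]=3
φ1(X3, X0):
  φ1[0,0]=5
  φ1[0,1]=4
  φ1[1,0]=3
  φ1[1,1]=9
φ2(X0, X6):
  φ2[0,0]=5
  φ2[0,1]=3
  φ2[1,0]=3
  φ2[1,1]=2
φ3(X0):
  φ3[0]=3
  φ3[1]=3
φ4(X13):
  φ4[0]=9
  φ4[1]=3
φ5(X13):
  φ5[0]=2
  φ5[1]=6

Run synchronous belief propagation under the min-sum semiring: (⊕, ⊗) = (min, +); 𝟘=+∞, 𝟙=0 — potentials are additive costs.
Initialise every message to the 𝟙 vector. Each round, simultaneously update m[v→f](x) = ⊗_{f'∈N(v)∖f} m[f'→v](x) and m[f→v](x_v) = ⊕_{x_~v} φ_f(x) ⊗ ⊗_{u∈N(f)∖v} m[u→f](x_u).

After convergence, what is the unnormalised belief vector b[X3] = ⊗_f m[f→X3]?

init: all messages = 𝟙 over 2 values
r1 m[φ0→X3] = [6, 3]
r1 m[φ0→X13] = [5, 3]
r1 m[φ1→X3] = [4, 3]
r1 m[φ1→X0] = [3, 4]
r1 m[φ2→X0] = [3, 2]
r1 m[φ2→X6] = [3, 2]
r1 m[φ3→X0] = [3, 3]
r1 m[φ4→X13] = [9, 3]
r1 m[φ5→X13] = [2, 6]
r1 m[X3→φ0] = [0, 0]
r1 m[X3→φ1] = [0, 0]
r1 m[X13→φ0] = [0, 0]
r1 m[X13→φ4] = [0, 0]
r1 m[X13→φ5] = [0, 0]
r1 m[X0→φ1] = [0, 0]
r1 m[X0→φ2] = [0, 0]
r1 m[X0→φ3] = [0, 0]
r1 m[X6→φ2] = [0, 0]
r2 m[φ0→X3] = [6, 3]
r2 m[φ0→X13] = [5, 3]
r2 m[φ1→X3] = [4, 3]
r2 m[φ1→X0] = [3, 4]
r2 m[φ2→X0] = [3, 2]
r2 m[φ2→X6] = [3, 2]
r2 m[φ3→X0] = [3, 3]
r2 m[φ4→X13] = [9, 3]
r2 m[φ5→X13] = [2, 6]
r2 m[X3→φ0] = [4, 3]
r2 m[X3→φ1] = [6, 3]
r2 m[X13→φ0] = [11, 9]
r2 m[X13→φ4] = [7, 9]
r2 m[X13→φ5] = [14, 6]
r2 m[X0→φ1] = [6, 5]
r2 m[X0→φ2] = [6, 7]
r2 m[X0→φ3] = [6, 6]
r2 m[X6→φ2] = [0, 0]
r3 m[φ0→X3] = [15, 12]
r3 m[φ0→X13] = [8, 6]
r3 m[φ1→X3] = [9, 9]
r3 m[φ1→X0] = [6, 10]
r3 m[φ2→X0] = [3, 2]
r3 m[φ2→X6] = [10, 9]
r3 m[φ3→X0] = [3, 3]
r3 m[φ4→X13] = [9, 3]
r3 m[φ5→X13] = [2, 6]
r3 m[X3→φ0] = [4, 3]
r3 m[X3→φ1] = [6, 3]
r3 m[X13→φ0] = [11, 9]
r3 m[X13→φ4] = [7, 9]
r3 m[X13→φ5] = [14, 6]
r3 m[X0→φ1] = [6, 5]
r3 m[X0→φ2] = [6, 7]
r3 m[X0→φ3] = [6, 6]
r3 m[X6→φ2] = [0, 0]
r4 m[φ0→X3] = [15, 12]
r4 m[φ0→X13] = [8, 6]
r4 m[φ1→X3] = [9, 9]
r4 m[φ1→X0] = [6, 10]
r4 m[φ2→X0] = [3, 2]
r4 m[φ2→X6] = [10, 9]
r4 m[φ3→X0] = [3, 3]
r4 m[φ4→X13] = [9, 3]
r4 m[φ5→X13] = [2, 6]
r4 m[X3→φ0] = [9, 9]
r4 m[X3→φ1] = [15, 12]
r4 m[X13→φ0] = [11, 9]
r4 m[X13→φ4] = [10, 12]
r4 m[X13→φ5] = [17, 9]
r4 m[X0→φ1] = [6, 5]
r4 m[X0→φ2] = [9, 13]
r4 m[X0→φ3] = [9, 12]
r4 m[X6→φ2] = [0, 0]
r5 m[φ0→X3] = [15, 12]
r5 m[φ0→X13] = [14, 12]
r5 m[φ1→X3] = [9, 9]
r5 m[φ1→X0] = [15, 19]
r5 m[φ2→X0] = [3, 2]
r5 m[φ2→X6] = [14, 12]
r5 m[φ3→X0] = [3, 3]
r5 m[φ4→X13] = [9, 3]
r5 m[φ5→X13] = [2, 6]
r5 m[X3→φ0] = [9, 9]
r5 m[X3→φ1] = [15, 12]
r5 m[X13→φ0] = [11, 9]
r5 m[X13→φ4] = [10, 12]
r5 m[X13→φ5] = [17, 9]
r5 m[X0→φ1] = [6, 5]
r5 m[X0→φ2] = [9, 13]
r5 m[X0→φ3] = [9, 12]
r5 m[X6→φ2] = [0, 0]
r6 m[φ0→X3] = [15, 12]
r6 m[φ0→X13] = [14, 12]
r6 m[φ1→X3] = [9, 9]
r6 m[φ1→X0] = [15, 19]
r6 m[φ2→X0] = [3, 2]
r6 m[φ2→X6] = [14, 12]
r6 m[φ3→X0] = [3, 3]
r6 m[φ4→X13] = [9, 3]
r6 m[φ5→X13] = [2, 6]
r6 m[X3→φ0] = [9, 9]
r6 m[X3→φ1] = [15, 12]
r6 m[X13→φ0] = [11, 9]
r6 m[X13→φ4] = [16, 18]
r6 m[X13→φ5] = [23, 15]
r6 m[X0→φ1] = [6, 5]
r6 m[X0→φ2] = [18, 22]
r6 m[X0→φ3] = [18, 21]
r6 m[X6→φ2] = [0, 0]
r7 m[φ0→X3] = [15, 12]
r7 m[φ0→X13] = [14, 12]
r7 m[φ1→X3] = [9, 9]
r7 m[φ1→X0] = [15, 19]
r7 m[φ2→X0] = [3, 2]
r7 m[φ2→X6] = [23, 21]
r7 m[φ3→X0] = [3, 3]
r7 m[φ4→X13] = [9, 3]
r7 m[φ5→X13] = [2, 6]
r7 m[X3→φ0] = [9, 9]
r7 m[X3→φ1] = [15, 12]
r7 m[X13→φ0] = [11, 9]
r7 m[X13→φ4] = [16, 18]
r7 m[X13→φ5] = [23, 15]
r7 m[X0→φ1] = [6, 5]
r7 m[X0→φ2] = [18, 22]
r7 m[X0→φ3] = [18, 21]
r7 m[X6→φ2] = [0, 0]
r8 m[φ0→X3] = [15, 12]
r8 m[φ0→X13] = [14, 12]
r8 m[φ1→X3] = [9, 9]
r8 m[φ1→X0] = [15, 19]
r8 m[φ2→X0] = [3, 2]
r8 m[φ2→X6] = [23, 21]
r8 m[φ3→X0] = [3, 3]
r8 m[φ4→X13] = [9, 3]
r8 m[φ5→X13] = [2, 6]
r8 m[X3→φ0] = [9, 9]
r8 m[X3→φ1] = [15, 12]
r8 m[X13→φ0] = [11, 9]
r8 m[X13→φ4] = [16, 18]
r8 m[X13→φ5] = [23, 15]
r8 m[X0→φ1] = [6, 5]
r8 m[X0→φ2] = [18, 22]
r8 m[X0→φ3] = [18, 21]
r8 m[X6→φ2] = [0, 0]
fixed point reached at round 8
b[X3] = ⊗ incoming = [24, 21]

b[X3] = [24, 21]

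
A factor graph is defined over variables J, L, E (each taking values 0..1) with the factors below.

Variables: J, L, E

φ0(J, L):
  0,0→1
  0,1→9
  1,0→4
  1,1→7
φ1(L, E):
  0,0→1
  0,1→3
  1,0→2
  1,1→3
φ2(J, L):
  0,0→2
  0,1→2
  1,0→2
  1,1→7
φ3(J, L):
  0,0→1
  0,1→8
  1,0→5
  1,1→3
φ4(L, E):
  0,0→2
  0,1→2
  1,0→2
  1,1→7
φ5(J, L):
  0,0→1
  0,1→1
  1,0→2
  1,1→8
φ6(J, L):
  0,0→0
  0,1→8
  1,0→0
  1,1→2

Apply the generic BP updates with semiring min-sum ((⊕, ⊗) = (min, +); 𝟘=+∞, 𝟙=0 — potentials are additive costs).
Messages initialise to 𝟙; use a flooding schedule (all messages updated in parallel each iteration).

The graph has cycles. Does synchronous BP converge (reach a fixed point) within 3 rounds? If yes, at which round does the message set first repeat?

NOT CONVERGED within 3 rounds

init: all messages = 𝟙 over 2 values
r1 m[φ0→J] = [1, 4]
r1 m[φ0→L] = [1, 7]
r1 m[φ1→L] = [1, 2]
r1 m[φ1→E] = [1, 3]
r1 m[φ2→J] = [2, 2]
r1 m[φ2→L] = [2, 2]
r1 m[φ3→J] = [1, 3]
r1 m[φ3→L] = [1, 3]
r1 m[φ4→L] = [2, 2]
r1 m[φ4→E] = [2, 2]
r1 m[φ5→J] = [1, 2]
r1 m[φ5→L] = [1, 1]
r1 m[φ6→J] = [0, 0]
r1 m[φ6→L] = [0, 2]
r1 m[J→φ0] = [0, 0]
r1 m[J→φ2] = [0, 0]
r1 m[J→φ3] = [0, 0]
r1 m[J→φ5] = [0, 0]
r1 m[J→φ6] = [0, 0]
r1 m[L→φ0] = [0, 0]
r1 m[L→φ1] = [0, 0]
r1 m[L→φ2] = [0, 0]
r1 m[L→φ3] = [0, 0]
r1 m[L→φ4] = [0, 0]
r1 m[L→φ5] = [0, 0]
r1 m[L→φ6] = [0, 0]
r1 m[E→φ1] = [0, 0]
r1 m[E→φ4] = [0, 0]
r2 m[φ0→J] = [1, 4]
r2 m[φ0→L] = [1, 7]
r2 m[φ1→L] = [1, 2]
r2 m[φ1→E] = [1, 3]
r2 m[φ2→J] = [2, 2]
r2 m[φ2→L] = [2, 2]
r2 m[φ3→J] = [1, 3]
r2 m[φ3→L] = [1, 3]
r2 m[φ4→L] = [2, 2]
r2 m[φ4→E] = [2, 2]
r2 m[φ5→J] = [1, 2]
r2 m[φ5→L] = [1, 1]
r2 m[φ6→J] = [0, 0]
r2 m[φ6→L] = [0, 2]
r2 m[J→φ0] = [4, 7]
r2 m[J→φ2] = [3, 9]
r2 m[J→φ3] = [4, 8]
r2 m[J→φ5] = [4, 9]
r2 m[J→φ6] = [5, 11]
r2 m[L→φ0] = [7, 12]
r2 m[L→φ1] = [7, 17]
r2 m[L→φ2] = [6, 17]
r2 m[L→φ3] = [7, 16]
r2 m[L→φ4] = [6, 17]
r2 m[L→φ5] = [7, 18]
r2 m[L→φ6] = [8, 17]
r2 m[E→φ1] = [2, 2]
r2 m[E→φ4] = [1, 3]
r3 m[φ0→J] = [8, 11]
r3 m[φ0→L] = [5, 13]
r3 m[φ1→L] = [3, 4]
r3 m[φ1→E] = [8, 10]
r3 m[φ2→J] = [8, 8]
r3 m[φ2→L] = [5, 5]
r3 m[φ3→J] = [8, 12]
r3 m[φ3→L] = [5, 11]
r3 m[φ4→L] = [3, 3]
r3 m[φ4→E] = [8, 8]
r3 m[φ5→J] = [8, 9]
r3 m[φ5→L] = [5, 5]
r3 m[φ6→J] = [8, 8]
r3 m[φ6→L] = [5, 13]
r3 m[J→φ0] = [4, 7]
r3 m[J→φ2] = [3, 9]
r3 m[J→φ3] = [4, 8]
r3 m[J→φ5] = [4, 9]
r3 m[J→φ6] = [5, 11]
r3 m[L→φ0] = [7, 12]
r3 m[L→φ1] = [7, 17]
r3 m[L→φ2] = [6, 17]
r3 m[L→φ3] = [7, 16]
r3 m[L→φ4] = [6, 17]
r3 m[L→φ5] = [7, 18]
r3 m[L→φ6] = [8, 17]
r3 m[E→φ1] = [2, 2]
r3 m[E→φ4] = [1, 3]
no fixed point within 3 rounds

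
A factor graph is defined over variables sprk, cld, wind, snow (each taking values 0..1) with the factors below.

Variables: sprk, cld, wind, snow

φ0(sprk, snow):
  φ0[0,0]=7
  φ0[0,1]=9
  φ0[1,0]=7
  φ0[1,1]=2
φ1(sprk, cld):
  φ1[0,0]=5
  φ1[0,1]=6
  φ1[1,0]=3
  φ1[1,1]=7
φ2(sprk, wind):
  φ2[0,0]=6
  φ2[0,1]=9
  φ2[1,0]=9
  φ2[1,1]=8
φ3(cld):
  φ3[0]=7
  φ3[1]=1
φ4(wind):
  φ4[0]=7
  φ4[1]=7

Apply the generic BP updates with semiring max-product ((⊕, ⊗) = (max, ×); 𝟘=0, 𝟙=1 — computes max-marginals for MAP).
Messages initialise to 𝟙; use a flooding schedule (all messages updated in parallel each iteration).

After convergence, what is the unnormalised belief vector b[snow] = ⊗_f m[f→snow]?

init: all messages = 𝟙 over 2 values
r1 m[φ0→sprk] = [9, 7]
r1 m[φ0→snow] = [7, 9]
r1 m[φ1→sprk] = [6, 7]
r1 m[φ1→cld] = [5, 7]
r1 m[φ2→sprk] = [9, 9]
r1 m[φ2→wind] = [9, 9]
r1 m[φ3→cld] = [7, 1]
r1 m[φ4→wind] = [7, 7]
r1 m[sprk→φ0] = [1, 1]
r1 m[sprk→φ1] = [1, 1]
r1 m[sprk→φ2] = [1, 1]
r1 m[cld→φ1] = [1, 1]
r1 m[cld→φ3] = [1, 1]
r1 m[wind→φ2] = [1, 1]
r1 m[wind→φ4] = [1, 1]
r1 m[snow→φ0] = [1, 1]
r2 m[φ0→sprk] = [9, 7]
r2 m[φ0→snow] = [7, 9]
r2 m[φ1→sprk] = [6, 7]
r2 m[φ1→cld] = [5, 7]
r2 m[φ2→sprk] = [9, 9]
r2 m[φ2→wind] = [9, 9]
r2 m[φ3→cld] = [7, 1]
r2 m[φ4→wind] = [7, 7]
r2 m[sprk→φ0] = [54, 63]
r2 m[sprk→φ1] = [81, 63]
r2 m[sprk→φ2] = [54, 49]
r2 m[cld→φ1] = [7, 1]
r2 m[cld→φ3] = [5, 7]
r2 m[wind→φ2] = [7, 7]
r2 m[wind→φ4] = [9, 9]
r2 m[snow→φ0] = [1, 1]
r3 m[φ0→sprk] = [9, 7]
r3 m[φ0→snow] = [441, 486]
r3 m[φ1→sprk] = [35, 21]
r3 m[φ1→cld] = [405, 486]
r3 m[φ2→sprk] = [63, 63]
r3 m[φ2→wind] = [441, 486]
r3 m[φ3→cld] = [7, 1]
r3 m[φ4→wind] = [7, 7]
r3 m[sprk→φ0] = [54, 63]
r3 m[sprk→φ1] = [81, 63]
r3 m[sprk→φ2] = [54, 49]
r3 m[cld→φ1] = [7, 1]
r3 m[cld→φ3] = [5, 7]
r3 m[wind→φ2] = [7, 7]
r3 m[wind→φ4] = [9, 9]
r3 m[snow→φ0] = [1, 1]
r4 m[φ0→sprk] = [9, 7]
r4 m[φ0→snow] = [441, 486]
r4 m[φ1→sprk] = [35, 21]
r4 m[φ1→cld] = [405, 486]
r4 m[φ2→sprk] = [63, 63]
r4 m[φ2→wind] = [441, 486]
r4 m[φ3→cld] = [7, 1]
r4 m[φ4→wind] = [7, 7]
r4 m[sprk→φ0] = [2205, 1323]
r4 m[sprk→φ1] = [567, 441]
r4 m[sprk→φ2] = [315, 147]
r4 m[cld→φ1] = [7, 1]
r4 m[cld→φ3] = [405, 486]
r4 m[wind→φ2] = [7, 7]
r4 m[wind→φ4] = [441, 486]
r4 m[snow→φ0] = [1, 1]
r5 m[φ0→sprk] = [9, 7]
r5 m[φ0→snow] = [15435, 19845]
r5 m[φ1→sprk] = [35, 21]
r5 m[φ1→cld] = [2835, 3402]
r5 m[φ2→sprk] = [63, 63]
r5 m[φ2→wind] = [1890, 2835]
r5 m[φ3→cld] = [7, 1]
r5 m[φ4→wind] = [7, 7]
r5 m[sprk→φ0] = [2205, 1323]
r5 m[sprk→φ1] = [567, 441]
r5 m[sprk→φ2] = [315, 147]
r5 m[cld→φ1] = [7, 1]
r5 m[cld→φ3] = [405, 486]
r5 m[wind→φ2] = [7, 7]
r5 m[wind→φ4] = [441, 486]
r5 m[snow→φ0] = [1, 1]
r6 m[φ0→sprk] = [9, 7]
r6 m[φ0→snow] = [15435, 19845]
r6 m[φ1→sprk] = [35, 21]
r6 m[φ1→cld] = [2835, 3402]
r6 m[φ2→sprk] = [63, 63]
r6 m[φ2→wind] = [1890, 2835]
r6 m[φ3→cld] = [7, 1]
r6 m[φ4→wind] = [7, 7]
r6 m[sprk→φ0] = [2205, 1323]
r6 m[sprk→φ1] = [567, 441]
r6 m[sprk→φ2] = [315, 147]
r6 m[cld→φ1] = [7, 1]
r6 m[cld→φ3] = [2835, 3402]
r6 m[wind→φ2] = [7, 7]
r6 m[wind→φ4] = [1890, 2835]
r6 m[snow→φ0] = [1, 1]
r7 m[φ0→sprk] = [9, 7]
r7 m[φ0→snow] = [15435, 19845]
r7 m[φ1→sprk] = [35, 21]
r7 m[φ1→cld] = [2835, 3402]
r7 m[φ2→sprk] = [63, 63]
r7 m[φ2→wind] = [1890, 2835]
r7 m[φ3→cld] = [7, 1]
r7 m[φ4→wind] = [7, 7]
r7 m[sprk→φ0] = [2205, 1323]
r7 m[sprk→φ1] = [567, 441]
r7 m[sprk→φ2] = [315, 147]
r7 m[cld→φ1] = [7, 1]
r7 m[cld→φ3] = [2835, 3402]
r7 m[wind→φ2] = [7, 7]
r7 m[wind→φ4] = [1890, 2835]
r7 m[snow→φ0] = [1, 1]
fixed point reached at round 7
b[snow] = ⊗ incoming = [15435, 19845]

b[snow] = [15435, 19845]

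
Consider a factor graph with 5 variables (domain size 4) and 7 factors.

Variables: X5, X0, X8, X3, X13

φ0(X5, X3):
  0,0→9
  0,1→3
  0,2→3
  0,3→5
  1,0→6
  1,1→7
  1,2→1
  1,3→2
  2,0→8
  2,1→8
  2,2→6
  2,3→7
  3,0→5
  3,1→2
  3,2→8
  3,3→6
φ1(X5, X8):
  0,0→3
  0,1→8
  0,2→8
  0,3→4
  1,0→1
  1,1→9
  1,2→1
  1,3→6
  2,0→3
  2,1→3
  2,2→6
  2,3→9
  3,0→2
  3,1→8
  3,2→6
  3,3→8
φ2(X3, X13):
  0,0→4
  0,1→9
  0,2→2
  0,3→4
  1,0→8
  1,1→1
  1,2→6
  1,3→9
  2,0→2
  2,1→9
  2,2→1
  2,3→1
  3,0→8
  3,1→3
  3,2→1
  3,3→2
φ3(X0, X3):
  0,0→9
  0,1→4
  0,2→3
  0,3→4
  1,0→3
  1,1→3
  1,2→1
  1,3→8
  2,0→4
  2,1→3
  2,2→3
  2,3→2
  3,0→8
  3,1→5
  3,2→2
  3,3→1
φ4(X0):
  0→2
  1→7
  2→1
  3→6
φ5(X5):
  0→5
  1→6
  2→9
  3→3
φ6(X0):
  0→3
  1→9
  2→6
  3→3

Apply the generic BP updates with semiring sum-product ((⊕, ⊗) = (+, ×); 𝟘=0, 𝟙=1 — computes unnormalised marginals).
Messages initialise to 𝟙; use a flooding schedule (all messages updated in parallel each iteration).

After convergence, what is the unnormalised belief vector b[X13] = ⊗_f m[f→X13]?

b[X13] = [24651522, 20750967, 9826875, 16748010]

init: all messages = 𝟙 over 4 values
r1 m[φ0→X5] = [20, 16, 29, 21]
r1 m[φ0→X3] = [28, 20, 18, 20]
r1 m[φ1→X5] = [23, 17, 21, 24]
r1 m[φ1→X8] = [9, 28, 21, 27]
r1 m[φ2→X3] = [19, 24, 13, 14]
r1 m[φ2→X13] = [22, 22, 10, 16]
r1 m[φ3→X0] = [20, 15, 12, 16]
r1 m[φ3→X3] = [24, 15, 9, 15]
r1 m[φ4→X0] = [2, 7, 1, 6]
r1 m[φ5→X5] = [5, 6, 9, 3]
r1 m[φ6→X0] = [3, 9, 6, 3]
r1 m[X5→φ0] = [1, 1, 1, 1]
r1 m[X5→φ1] = [1, 1, 1, 1]
r1 m[X5→φ5] = [1, 1, 1, 1]
r1 m[X0→φ3] = [1, 1, 1, 1]
r1 m[X0→φ4] = [1, 1, 1, 1]
r1 m[X0→φ6] = [1, 1, 1, 1]
r1 m[X8→φ1] = [1, 1, 1, 1]
r1 m[X3→φ0] = [1, 1, 1, 1]
r1 m[X3→φ2] = [1, 1, 1, 1]
r1 m[X3→φ3] = [1, 1, 1, 1]
r1 m[X13→φ2] = [1, 1, 1, 1]
r2 m[φ0→X5] = [20, 16, 29, 21]
r2 m[φ0→X3] = [28, 20, 18, 20]
r2 m[φ1→X5] = [23, 17, 21, 24]
r2 m[φ1→X8] = [9, 28, 21, 27]
r2 m[φ2→X3] = [19, 24, 13, 14]
r2 m[φ2→X13] = [22, 22, 10, 16]
r2 m[φ3→X0] = [20, 15, 12, 16]
r2 m[φ3→X3] = [24, 15, 9, 15]
r2 m[φ4→X0] = [2, 7, 1, 6]
r2 m[φ5→X5] = [5, 6, 9, 3]
r2 m[φ6→X0] = [3, 9, 6, 3]
r2 m[X5→φ0] = [115, 102, 189, 72]
r2 m[X5→φ1] = [100, 96, 261, 63]
r2 m[X5→φ5] = [460, 272, 609, 504]
r2 m[X0→φ3] = [6, 63, 6, 18]
r2 m[X0→φ4] = [60, 135, 72, 48]
r2 m[X0→φ6] = [40, 105, 12, 96]
r2 m[X8→φ1] = [1, 1, 1, 1]
r2 m[X3→φ0] = [456, 360, 117, 210]
r2 m[X3→φ2] = [672, 300, 162, 300]
r2 m[X3→φ3] = [532, 480, 234, 280]
r2 m[X13→φ2] = [1, 1, 1, 1]
r3 m[φ0→X5] = [6585, 5793, 8700, 5196]
r3 m[φ0→X3] = [3519, 2715, 2157, 2534]
r3 m[φ1→X5] = [23, 17, 21, 24]
r3 m[φ1→X8] = [1305, 2951, 2840, 3829]
r3 m[φ2→X3] = [19, 24, 13, 14]
r3 m[φ2→X13] = [7812, 8706, 3606, 6150]
r3 m[φ3→X0] = [8530, 5510, 4830, 7404]
r3 m[φ3→X3] = [411, 321, 135, 558]
r3 m[φ4→X0] = [2, 7, 1, 6]
r3 m[φ5→X5] = [5, 6, 9, 3]
r3 m[φ6→X0] = [3, 9, 6, 3]
r3 m[X5→φ0] = [115, 102, 189, 72]
r3 m[X5→φ1] = [100, 96, 261, 63]
r3 m[X5→φ5] = [460, 272, 609, 504]
r3 m[X0→φ3] = [6, 63, 6, 18]
r3 m[X0→φ4] = [60, 135, 72, 48]
r3 m[X0→φ6] = [40, 105, 12, 96]
r3 m[X8→φ1] = [1, 1, 1, 1]
r3 m[X3→φ0] = [456, 360, 117, 210]
r3 m[X3→φ2] = [672, 300, 162, 300]
r3 m[X3→φ3] = [532, 480, 234, 280]
r3 m[X13→φ2] = [1, 1, 1, 1]
r4 m[φ0→X5] = [6585, 5793, 8700, 5196]
r4 m[φ0→X3] = [3519, 2715, 2157, 2534]
r4 m[φ1→X5] = [23, 17, 21, 24]
r4 m[φ1→X8] = [1305, 2951, 2840, 3829]
r4 m[φ2→X3] = [19, 24, 13, 14]
r4 m[φ2→X13] = [7812, 8706, 3606, 6150]
r4 m[φ3→X0] = [8530, 5510, 4830, 7404]
r4 m[φ3→X3] = [411, 321, 135, 558]
r4 m[φ4→X0] = [2, 7, 1, 6]
r4 m[φ5→X5] = [5, 6, 9, 3]
r4 m[φ6→X0] = [3, 9, 6, 3]
r4 m[X5→φ0] = [115, 102, 189, 72]
r4 m[X5→φ1] = [32925, 34758, 78300, 15588]
r4 m[X5→φ5] = [151455, 98481, 182700, 124704]
r4 m[X0→φ3] = [6, 63, 6, 18]
r4 m[X0→φ4] = [25590, 49590, 28980, 22212]
r4 m[X0→φ6] = [17060, 38570, 4830, 44424]
r4 m[X8→φ1] = [1, 1, 1, 1]
r4 m[X3→φ0] = [7809, 7704, 1755, 7812]
r4 m[X3→φ2] = [1446309, 871515, 291195, 1413972]
r4 m[X3→φ3] = [66861, 65160, 28041, 35476]
r4 m[X13→φ2] = [1, 1, 1, 1]
r5 m[φ0→X5] = [137718, 118161, 189318, 115365]
r5 m[φ0→X3] = [3519, 2715, 2157, 2534]
r5 m[φ1→X5] = [23, 17, 21, 24]
r5 m[φ1→X8] = [399609, 935826, 861486, 1169652]
r5 m[φ2→X3] = [19, 24, 13, 14]
r5 m[φ2→X13] = [24651522, 20750967, 9826875, 16748010]
r5 m[φ3→X0] = [1088416, 707912, 617999, 952246]
r5 m[φ3→X3] = [411, 321, 135, 558]
r5 m[φ4→X0] = [2, 7, 1, 6]
r5 m[φ5→X5] = [5, 6, 9, 3]
r5 m[φ6→X0] = [3, 9, 6, 3]
r5 m[X5→φ0] = [115, 102, 189, 72]
r5 m[X5→φ1] = [32925, 34758, 78300, 15588]
r5 m[X5→φ5] = [151455, 98481, 182700, 124704]
r5 m[X0→φ3] = [6, 63, 6, 18]
r5 m[X0→φ4] = [25590, 49590, 28980, 22212]
r5 m[X0→φ6] = [17060, 38570, 4830, 44424]
r5 m[X8→φ1] = [1, 1, 1, 1]
r5 m[X3→φ0] = [7809, 7704, 1755, 7812]
r5 m[X3→φ2] = [1446309, 871515, 291195, 1413972]
r5 m[X3→φ3] = [66861, 65160, 28041, 35476]
r5 m[X13→φ2] = [1, 1, 1, 1]
r6 m[φ0→X5] = [137718, 118161, 189318, 115365]
r6 m[φ0→X3] = [3519, 2715, 2157, 2534]
r6 m[φ1→X5] = [23, 17, 21, 24]
r6 m[φ1→X8] = [399609, 935826, 861486, 1169652]
r6 m[φ2→X3] = [19, 24, 13, 14]
r6 m[φ2→X13] = [24651522, 20750967, 9826875, 16748010]
r6 m[φ3→X0] = [1088416, 707912, 617999, 952246]
r6 m[φ3→X3] = [411, 321, 135, 558]
r6 m[φ4→X0] = [2, 7, 1, 6]
r6 m[φ5→X5] = [5, 6, 9, 3]
r6 m[φ6→X0] = [3, 9, 6, 3]
r6 m[X5→φ0] = [115, 102, 189, 72]
r6 m[X5→φ1] = [688590, 708966, 1703862, 346095]
r6 m[X5→φ5] = [3167514, 2008737, 3975678, 2768760]
r6 m[X0→φ3] = [6, 63, 6, 18]
r6 m[X0→φ4] = [3265248, 6371208, 3707994, 2856738]
r6 m[X0→φ6] = [2176832, 4955384, 617999, 5713476]
r6 m[X8→φ1] = [1, 1, 1, 1]
r6 m[X3→φ0] = [7809, 7704, 1755, 7812]
r6 m[X3→φ2] = [1446309, 871515, 291195, 1413972]
r6 m[X3→φ3] = [66861, 65160, 28041, 35476]
r6 m[X13→φ2] = [1, 1, 1, 1]
r7 m[φ0→X5] = [137718, 118161, 189318, 115365]
r7 m[φ0→X3] = [3519, 2715, 2157, 2534]
r7 m[φ1→X5] = [23, 17, 21, 24]
r7 m[φ1→X8] = [8578512, 19769760, 18517428, 25111674]
r7 m[φ2→X3] = [19, 24, 13, 14]
r7 m[φ2→X13] = [24651522, 20750967, 9826875, 16748010]
r7 m[φ3→X0] = [1088416, 707912, 617999, 952246]
r7 m[φ3→X3] = [411, 321, 135, 558]
r7 m[φ4→X0] = [2, 7, 1, 6]
r7 m[φ5→X5] = [5, 6, 9, 3]
r7 m[φ6→X0] = [3, 9, 6, 3]
r7 m[X5→φ0] = [115, 102, 189, 72]
r7 m[X5→φ1] = [688590, 708966, 1703862, 346095]
r7 m[X5→φ5] = [3167514, 2008737, 3975678, 2768760]
r7 m[X0→φ3] = [6, 63, 6, 18]
r7 m[X0→φ4] = [3265248, 6371208, 3707994, 2856738]
r7 m[X0→φ6] = [2176832, 4955384, 617999, 5713476]
r7 m[X8→φ1] = [1, 1, 1, 1]
r7 m[X3→φ0] = [7809, 7704, 1755, 7812]
r7 m[X3→φ2] = [1446309, 871515, 291195, 1413972]
r7 m[X3→φ3] = [66861, 65160, 28041, 35476]
r7 m[X13→φ2] = [1, 1, 1, 1]
r8 m[φ0→X5] = [137718, 118161, 189318, 115365]
r8 m[φ0→X3] = [3519, 2715, 2157, 2534]
r8 m[φ1→X5] = [23, 17, 21, 24]
r8 m[φ1→X8] = [8578512, 19769760, 18517428, 25111674]
r8 m[φ2→X3] = [19, 24, 13, 14]
r8 m[φ2→X13] = [24651522, 20750967, 9826875, 16748010]
r8 m[φ3→X0] = [1088416, 707912, 617999, 952246]
r8 m[φ3→X3] = [411, 321, 135, 558]
r8 m[φ4→X0] = [2, 7, 1, 6]
r8 m[φ5→X5] = [5, 6, 9, 3]
r8 m[φ6→X0] = [3, 9, 6, 3]
r8 m[X5→φ0] = [115, 102, 189, 72]
r8 m[X5→φ1] = [688590, 708966, 1703862, 346095]
r8 m[X5→φ5] = [3167514, 2008737, 3975678, 2768760]
r8 m[X0→φ3] = [6, 63, 6, 18]
r8 m[X0→φ4] = [3265248, 6371208, 3707994, 2856738]
r8 m[X0→φ6] = [2176832, 4955384, 617999, 5713476]
r8 m[X8→φ1] = [1, 1, 1, 1]
r8 m[X3→φ0] = [7809, 7704, 1755, 7812]
r8 m[X3→φ2] = [1446309, 871515, 291195, 1413972]
r8 m[X3→φ3] = [66861, 65160, 28041, 35476]
r8 m[X13→φ2] = [1, 1, 1, 1]
fixed point reached at round 8
b[X13] = ⊗ incoming = [24651522, 20750967, 9826875, 16748010]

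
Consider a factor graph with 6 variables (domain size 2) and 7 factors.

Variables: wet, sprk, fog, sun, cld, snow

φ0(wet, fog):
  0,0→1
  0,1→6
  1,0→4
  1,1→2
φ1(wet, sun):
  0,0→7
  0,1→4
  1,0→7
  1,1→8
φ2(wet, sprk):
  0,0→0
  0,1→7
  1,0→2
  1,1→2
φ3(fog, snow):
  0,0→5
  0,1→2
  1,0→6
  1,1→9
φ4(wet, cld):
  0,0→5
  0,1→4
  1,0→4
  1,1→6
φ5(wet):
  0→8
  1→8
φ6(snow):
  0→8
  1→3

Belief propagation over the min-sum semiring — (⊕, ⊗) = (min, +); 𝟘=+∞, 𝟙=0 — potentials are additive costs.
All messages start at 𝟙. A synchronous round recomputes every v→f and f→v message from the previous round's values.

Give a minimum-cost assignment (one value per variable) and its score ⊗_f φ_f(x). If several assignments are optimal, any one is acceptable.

assignment: (wet=0, sprk=0, fog=0, sun=1, cld=1, snow=1); score = 22

init: all messages = 𝟙 over 2 values
r1 m[φ0→wet] = [1, 2]
r1 m[φ0→fog] = [1, 2]
r1 m[φ1→wet] = [4, 7]
r1 m[φ1→sun] = [7, 4]
r1 m[φ2→wet] = [0, 2]
r1 m[φ2→sprk] = [0, 2]
r1 m[φ3→fog] = [2, 6]
r1 m[φ3→snow] = [5, 2]
r1 m[φ4→wet] = [4, 4]
r1 m[φ4→cld] = [4, 4]
r1 m[φ5→wet] = [8, 8]
r1 m[φ6→snow] = [8, 3]
r1 m[wet→φ0] = [0, 0]
r1 m[wet→φ1] = [0, 0]
r1 m[wet→φ2] = [0, 0]
r1 m[wet→φ4] = [0, 0]
r1 m[wet→φ5] = [0, 0]
r1 m[sprk→φ2] = [0, 0]
r1 m[fog→φ0] = [0, 0]
r1 m[fog→φ3] = [0, 0]
r1 m[sun→φ1] = [0, 0]
r1 m[cld→φ4] = [0, 0]
r1 m[snow→φ3] = [0, 0]
r1 m[snow→φ6] = [0, 0]
r2 m[φ0→wet] = [1, 2]
r2 m[φ0→fog] = [1, 2]
r2 m[φ1→wet] = [4, 7]
r2 m[φ1→sun] = [7, 4]
r2 m[φ2→wet] = [0, 2]
r2 m[φ2→sprk] = [0, 2]
r2 m[φ3→fog] = [2, 6]
r2 m[φ3→snow] = [5, 2]
r2 m[φ4→wet] = [4, 4]
r2 m[φ4→cld] = [4, 4]
r2 m[φ5→wet] = [8, 8]
r2 m[φ6→snow] = [8, 3]
r2 m[wet→φ0] = [16, 21]
r2 m[wet→φ1] = [13, 16]
r2 m[wet→φ2] = [17, 21]
r2 m[wet→φ4] = [13, 19]
r2 m[wet→φ5] = [9, 15]
r2 m[sprk→φ2] = [0, 0]
r2 m[fog→φ0] = [2, 6]
r2 m[fog→φ3] = [1, 2]
r2 m[sun→φ1] = [0, 0]
r2 m[cld→φ4] = [0, 0]
r2 m[snow→φ3] = [8, 3]
r2 m[snow→φ6] = [5, 2]
r3 m[φ0→wet] = [3, 6]
r3 m[φ0→fog] = [17, 22]
r3 m[φ1→wet] = [4, 7]
r3 m[φ1→sun] = [20, 17]
r3 m[φ2→wet] = [0, 2]
r3 m[φ2→sprk] = [17, 23]
r3 m[φ3→fog] = [5, 12]
r3 m[φ3→snow] = [6, 3]
r3 m[φ4→wet] = [4, 4]
r3 m[φ4→cld] = [18, 17]
r3 m[φ5→wet] = [8, 8]
r3 m[φ6→snow] = [8, 3]
r3 m[wet→φ0] = [16, 21]
r3 m[wet→φ1] = [13, 16]
r3 m[wet→φ2] = [17, 21]
r3 m[wet→φ4] = [13, 19]
r3 m[wet→φ5] = [9, 15]
r3 m[sprk→φ2] = [0, 0]
r3 m[fog→φ0] = [2, 6]
r3 m[fog→φ3] = [1, 2]
r3 m[sun→φ1] = [0, 0]
r3 m[cld→φ4] = [0, 0]
r3 m[snow→φ3] = [8, 3]
r3 m[snow→φ6] = [5, 2]
r4 m[φ0→wet] = [3, 6]
r4 m[φ0→fog] = [17, 22]
r4 m[φ1→wet] = [4, 7]
r4 m[φ1→sun] = [20, 17]
r4 m[φ2→wet] = [0, 2]
r4 m[φ2→sprk] = [17, 23]
r4 m[φ3→fog] = [5, 12]
r4 m[φ3→snow] = [6, 3]
r4 m[φ4→wet] = [4, 4]
r4 m[φ4→cld] = [18, 17]
r4 m[φ5→wet] = [8, 8]
r4 m[φ6→snow] = [8, 3]
r4 m[wet→φ0] = [16, 21]
r4 m[wet→φ1] = [15, 20]
r4 m[wet→φ2] = [19, 25]
r4 m[wet→φ4] = [15, 23]
r4 m[wet→φ5] = [11, 19]
r4 m[sprk→φ2] = [0, 0]
r4 m[fog→φ0] = [5, 12]
r4 m[fog→φ3] = [17, 22]
r4 m[sun→φ1] = [0, 0]
r4 m[cld→φ4] = [0, 0]
r4 m[snow→φ3] = [8, 3]
r4 m[snow→φ6] = [6, 3]
r5 m[φ0→wet] = [6, 9]
r5 m[φ0→fog] = [17, 22]
r5 m[φ1→wet] = [4, 7]
r5 m[φ1→sun] = [22, 19]
r5 m[φ2→wet] = [0, 2]
r5 m[φ2→sprk] = [19, 26]
r5 m[φ3→fog] = [5, 12]
r5 m[φ3→snow] = [22, 19]
r5 m[φ4→wet] = [4, 4]
r5 m[φ4→cld] = [20, 19]
r5 m[φ5→wet] = [8, 8]
r5 m[φ6→snow] = [8, 3]
r5 m[wet→φ0] = [16, 21]
r5 m[wet→φ1] = [15, 20]
r5 m[wet→φ2] = [19, 25]
r5 m[wet→φ4] = [15, 23]
r5 m[wet→φ5] = [11, 19]
r5 m[sprk→φ2] = [0, 0]
r5 m[fog→φ0] = [5, 12]
r5 m[fog→φ3] = [17, 22]
r5 m[sun→φ1] = [0, 0]
r5 m[cld→φ4] = [0, 0]
r5 m[snow→φ3] = [8, 3]
r5 m[snow→φ6] = [6, 3]
r6 m[φ0→wet] = [6, 9]
r6 m[φ0→fog] = [17, 22]
r6 m[φ1→wet] = [4, 7]
r6 m[φ1→sun] = [22, 19]
r6 m[φ2→wet] = [0, 2]
r6 m[φ2→sprk] = [19, 26]
r6 m[φ3→fog] = [5, 12]
r6 m[φ3→snow] = [22, 19]
r6 m[φ4→wet] = [4, 4]
r6 m[φ4→cld] = [20, 19]
r6 m[φ5→wet] = [8, 8]
r6 m[φ6→snow] = [8, 3]
r6 m[wet→φ0] = [16, 21]
r6 m[wet→φ1] = [18, 23]
r6 m[wet→φ2] = [22, 28]
r6 m[wet→φ4] = [18, 26]
r6 m[wet→φ5] = [14, 22]
r6 m[sprk→φ2] = [0, 0]
r6 m[fog→φ0] = [5, 12]
r6 m[fog→φ3] = [17, 22]
r6 m[sun→φ1] = [0, 0]
r6 m[cld→φ4] = [0, 0]
r6 m[snow→φ3] = [8, 3]
r6 m[snow→φ6] = [22, 19]
r7 m[φ0→wet] = [6, 9]
r7 m[φ0→fog] = [17, 22]
r7 m[φ1→wet] = [4, 7]
r7 m[φ1→sun] = [25, 22]
r7 m[φ2→wet] = [0, 2]
r7 m[φ2→sprk] = [22, 29]
r7 m[φ3→fog] = [5, 12]
r7 m[φ3→snow] = [22, 19]
r7 m[φ4→wet] = [4, 4]
r7 m[φ4→cld] = [23, 22]
r7 m[φ5→wet] = [8, 8]
r7 m[φ6→snow] = [8, 3]
r7 m[wet→φ0] = [16, 21]
r7 m[wet→φ1] = [18, 23]
r7 m[wet→φ2] = [22, 28]
r7 m[wet→φ4] = [18, 26]
r7 m[wet→φ5] = [14, 22]
r7 m[sprk→φ2] = [0, 0]
r7 m[fog→φ0] = [5, 12]
r7 m[fog→φ3] = [17, 22]
r7 m[sun→φ1] = [0, 0]
r7 m[cld→φ4] = [0, 0]
r7 m[snow→φ3] = [8, 3]
r7 m[snow→φ6] = [22, 19]
r8 m[φ0→wet] = [6, 9]
r8 m[φ0→fog] = [17, 22]
r8 m[φ1→wet] = [4, 7]
r8 m[φ1→sun] = [25, 22]
r8 m[φ2→wet] = [0, 2]
r8 m[φ2→sprk] = [22, 29]
r8 m[φ3→fog] = [5, 12]
r8 m[φ3→snow] = [22, 19]
r8 m[φ4→wet] = [4, 4]
r8 m[φ4→cld] = [23, 22]
r8 m[φ5→wet] = [8, 8]
r8 m[φ6→snow] = [8, 3]
r8 m[wet→φ0] = [16, 21]
r8 m[wet→φ1] = [18, 23]
r8 m[wet→φ2] = [22, 28]
r8 m[wet→φ4] = [18, 26]
r8 m[wet→φ5] = [14, 22]
r8 m[sprk→φ2] = [0, 0]
r8 m[fog→φ0] = [5, 12]
r8 m[fog→φ3] = [17, 22]
r8 m[sun→φ1] = [0, 0]
r8 m[cld→φ4] = [0, 0]
r8 m[snow→φ3] = [8, 3]
r8 m[snow→φ6] = [22, 19]
fixed point reached at round 8
traceback from wet: (wet=0, sprk=0, fog=0, sun=1, cld=1, snow=1), score=22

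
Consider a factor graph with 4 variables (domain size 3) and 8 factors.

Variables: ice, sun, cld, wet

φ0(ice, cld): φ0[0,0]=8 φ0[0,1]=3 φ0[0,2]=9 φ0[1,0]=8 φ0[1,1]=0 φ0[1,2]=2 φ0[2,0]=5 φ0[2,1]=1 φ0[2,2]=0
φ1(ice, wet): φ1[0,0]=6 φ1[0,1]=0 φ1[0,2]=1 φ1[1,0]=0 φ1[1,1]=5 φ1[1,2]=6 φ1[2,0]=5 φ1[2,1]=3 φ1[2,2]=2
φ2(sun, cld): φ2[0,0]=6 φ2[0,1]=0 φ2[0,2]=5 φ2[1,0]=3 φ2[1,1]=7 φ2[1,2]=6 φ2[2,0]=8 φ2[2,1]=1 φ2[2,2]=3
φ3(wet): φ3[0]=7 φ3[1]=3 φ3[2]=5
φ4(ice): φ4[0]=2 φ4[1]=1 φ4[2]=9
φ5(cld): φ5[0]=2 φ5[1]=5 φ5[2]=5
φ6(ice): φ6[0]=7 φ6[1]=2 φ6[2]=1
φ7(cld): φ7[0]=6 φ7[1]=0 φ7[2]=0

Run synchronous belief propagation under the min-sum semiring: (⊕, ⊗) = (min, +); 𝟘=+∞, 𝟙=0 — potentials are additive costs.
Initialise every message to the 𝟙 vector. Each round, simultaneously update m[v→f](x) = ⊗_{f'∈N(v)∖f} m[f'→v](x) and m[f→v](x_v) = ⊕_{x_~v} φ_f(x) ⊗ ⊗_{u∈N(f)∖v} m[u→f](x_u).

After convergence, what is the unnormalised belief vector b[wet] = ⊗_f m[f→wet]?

b[wet] = [15, 16, 19]

init: all messages = 𝟙 over 3 values
r1 m[φ0→ice] = [3, 0, 0]
r1 m[φ0→cld] = [5, 0, 0]
r1 m[φ1→ice] = [0, 0, 2]
r1 m[φ1→wet] = [0, 0, 1]
r1 m[φ2→sun] = [0, 3, 1]
r1 m[φ2→cld] = [3, 0, 3]
r1 m[φ3→wet] = [7, 3, 5]
r1 m[φ4→ice] = [2, 1, 9]
r1 m[φ5→cld] = [2, 5, 5]
r1 m[φ6→ice] = [7, 2, 1]
r1 m[φ7→cld] = [6, 0, 0]
r1 m[ice→φ0] = [0, 0, 0]
r1 m[ice→φ1] = [0, 0, 0]
r1 m[ice→φ4] = [0, 0, 0]
r1 m[ice→φ6] = [0, 0, 0]
r1 m[sun→φ2] = [0, 0, 0]
r1 m[cld→φ0] = [0, 0, 0]
r1 m[cld→φ2] = [0, 0, 0]
r1 m[cld→φ5] = [0, 0, 0]
r1 m[cld→φ7] = [0, 0, 0]
r1 m[wet→φ1] = [0, 0, 0]
r1 m[wet→φ3] = [0, 0, 0]
r2 m[φ0→ice] = [3, 0, 0]
r2 m[φ0→cld] = [5, 0, 0]
r2 m[φ1→ice] = [0, 0, 2]
r2 m[φ1→wet] = [0, 0, 1]
r2 m[φ2→sun] = [0, 3, 1]
r2 m[φ2→cld] = [3, 0, 3]
r2 m[φ3→wet] = [7, 3, 5]
r2 m[φ4→ice] = [2, 1, 9]
r2 m[φ5→cld] = [2, 5, 5]
r2 m[φ6→ice] = [7, 2, 1]
r2 m[φ7→cld] = [6, 0, 0]
r2 m[ice→φ0] = [9, 3, 12]
r2 m[ice→φ1] = [12, 3, 10]
r2 m[ice→φ4] = [10, 2, 3]
r2 m[ice→φ6] = [5, 1, 11]
r2 m[sun→φ2] = [0, 0, 0]
r2 m[cld→φ0] = [11, 5, 8]
r2 m[cld→φ2] = [13, 5, 5]
r2 m[cld→φ5] = [14, 0, 3]
r2 m[cld→φ7] = [10, 5, 8]
r2 m[wet→φ1] = [7, 3, 5]
r2 m[wet→φ3] = [0, 0, 1]
r3 m[φ0→ice] = [8, 5, 6]
r3 m[φ0→cld] = [11, 3, 5]
r3 m[φ1→ice] = [3, 7, 6]
r3 m[φ1→wet] = [3, 8, 9]
r3 m[φ2→sun] = [5, 11, 6]
r3 m[φ2→cld] = [3, 0, 3]
r3 m[φ3→wet] = [7, 3, 5]
r3 m[φ4→ice] = [2, 1, 9]
r3 m[φ5→cld] = [2, 5, 5]
r3 m[φ6→ice] = [7, 2, 1]
r3 m[φ7→cld] = [6, 0, 0]
r3 m[ice→φ0] = [9, 3, 12]
r3 m[ice→φ1] = [12, 3, 10]
r3 m[ice→φ4] = [10, 2, 3]
r3 m[ice→φ6] = [5, 1, 11]
r3 m[sun→φ2] = [0, 0, 0]
r3 m[cld→φ0] = [11, 5, 8]
r3 m[cld→φ2] = [13, 5, 5]
r3 m[cld→φ5] = [14, 0, 3]
r3 m[cld→φ7] = [10, 5, 8]
r3 m[wet→φ1] = [7, 3, 5]
r3 m[wet→φ3] = [0, 0, 1]
r4 m[φ0→ice] = [8, 5, 6]
r4 m[φ0→cld] = [11, 3, 5]
r4 m[φ1→ice] = [3, 7, 6]
r4 m[φ1→wet] = [3, 8, 9]
r4 m[φ2→sun] = [5, 11, 6]
r4 m[φ2→cld] = [3, 0, 3]
r4 m[φ3→wet] = [7, 3, 5]
r4 m[φ4→ice] = [2, 1, 9]
r4 m[φ5→cld] = [2, 5, 5]
r4 m[φ6→ice] = [7, 2, 1]
r4 m[φ7→cld] = [6, 0, 0]
r4 m[ice→φ0] = [12, 10, 16]
r4 m[ice→φ1] = [17, 8, 16]
r4 m[ice→φ4] = [18, 14, 13]
r4 m[ice→φ6] = [13, 13, 21]
r4 m[sun→φ2] = [0, 0, 0]
r4 m[cld→φ0] = [11, 5, 8]
r4 m[cld→φ2] = [19, 8, 10]
r4 m[cld→φ5] = [20, 3, 8]
r4 m[cld→φ7] = [16, 8, 13]
r4 m[wet→φ1] = [7, 3, 5]
r4 m[wet→φ3] = [3, 8, 9]
r5 m[φ0→ice] = [8, 5, 6]
r5 m[φ0→cld] = [18, 10, 12]
r5 m[φ1→ice] = [3, 7, 6]
r5 m[φ1→wet] = [8, 13, 14]
r5 m[φ2→sun] = [8, 15, 9]
r5 m[φ2→cld] = [3, 0, 3]
r5 m[φ3→wet] = [7, 3, 5]
r5 m[φ4→ice] = [2, 1, 9]
r5 m[φ5→cld] = [2, 5, 5]
r5 m[φ6→ice] = [7, 2, 1]
r5 m[φ7→cld] = [6, 0, 0]
r5 m[ice→φ0] = [12, 10, 16]
r5 m[ice→φ1] = [17, 8, 16]
r5 m[ice→φ4] = [18, 14, 13]
r5 m[ice→φ6] = [13, 13, 21]
r5 m[sun→φ2] = [0, 0, 0]
r5 m[cld→φ0] = [11, 5, 8]
r5 m[cld→φ2] = [19, 8, 10]
r5 m[cld→φ5] = [20, 3, 8]
r5 m[cld→φ7] = [16, 8, 13]
r5 m[wet→φ1] = [7, 3, 5]
r5 m[wet→φ3] = [3, 8, 9]
r6 m[φ0→ice] = [8, 5, 6]
r6 m[φ0→cld] = [18, 10, 12]
r6 m[φ1→ice] = [3, 7, 6]
r6 m[φ1→wet] = [8, 13, 14]
r6 m[φ2→sun] = [8, 15, 9]
r6 m[φ2→cld] = [3, 0, 3]
r6 m[φ3→wet] = [7, 3, 5]
r6 m[φ4→ice] = [2, 1, 9]
r6 m[φ5→cld] = [2, 5, 5]
r6 m[φ6→ice] = [7, 2, 1]
r6 m[φ7→cld] = [6, 0, 0]
r6 m[ice→φ0] = [12, 10, 16]
r6 m[ice→φ1] = [17, 8, 16]
r6 m[ice→φ4] = [18, 14, 13]
r6 m[ice→φ6] = [13, 13, 21]
r6 m[sun→φ2] = [0, 0, 0]
r6 m[cld→φ0] = [11, 5, 8]
r6 m[cld→φ2] = [26, 15, 17]
r6 m[cld→φ5] = [27, 10, 15]
r6 m[cld→φ7] = [23, 15, 20]
r6 m[wet→φ1] = [7, 3, 5]
r6 m[wet→φ3] = [8, 13, 14]
r7 m[φ0→ice] = [8, 5, 6]
r7 m[φ0→cld] = [18, 10, 12]
r7 m[φ1→ice] = [3, 7, 6]
r7 m[φ1→wet] = [8, 13, 14]
r7 m[φ2→sun] = [15, 22, 16]
r7 m[φ2→cld] = [3, 0, 3]
r7 m[φ3→wet] = [7, 3, 5]
r7 m[φ4→ice] = [2, 1, 9]
r7 m[φ5→cld] = [2, 5, 5]
r7 m[φ6→ice] = [7, 2, 1]
r7 m[φ7→cld] = [6, 0, 0]
r7 m[ice→φ0] = [12, 10, 16]
r7 m[ice→φ1] = [17, 8, 16]
r7 m[ice→φ4] = [18, 14, 13]
r7 m[ice→φ6] = [13, 13, 21]
r7 m[sun→φ2] = [0, 0, 0]
r7 m[cld→φ0] = [11, 5, 8]
r7 m[cld→φ2] = [26, 15, 17]
r7 m[cld→φ5] = [27, 10, 15]
r7 m[cld→φ7] = [23, 15, 20]
r7 m[wet→φ1] = [7, 3, 5]
r7 m[wet→φ3] = [8, 13, 14]
r8 m[φ0→ice] = [8, 5, 6]
r8 m[φ0→cld] = [18, 10, 12]
r8 m[φ1→ice] = [3, 7, 6]
r8 m[φ1→wet] = [8, 13, 14]
r8 m[φ2→sun] = [15, 22, 16]
r8 m[φ2→cld] = [3, 0, 3]
r8 m[φ3→wet] = [7, 3, 5]
r8 m[φ4→ice] = [2, 1, 9]
r8 m[φ5→cld] = [2, 5, 5]
r8 m[φ6→ice] = [7, 2, 1]
r8 m[φ7→cld] = [6, 0, 0]
r8 m[ice→φ0] = [12, 10, 16]
r8 m[ice→φ1] = [17, 8, 16]
r8 m[ice→φ4] = [18, 14, 13]
r8 m[ice→φ6] = [13, 13, 21]
r8 m[sun→φ2] = [0, 0, 0]
r8 m[cld→φ0] = [11, 5, 8]
r8 m[cld→φ2] = [26, 15, 17]
r8 m[cld→φ5] = [27, 10, 15]
r8 m[cld→φ7] = [23, 15, 20]
r8 m[wet→φ1] = [7, 3, 5]
r8 m[wet→φ3] = [8, 13, 14]
fixed point reached at round 8
b[wet] = ⊗ incoming = [15, 16, 19]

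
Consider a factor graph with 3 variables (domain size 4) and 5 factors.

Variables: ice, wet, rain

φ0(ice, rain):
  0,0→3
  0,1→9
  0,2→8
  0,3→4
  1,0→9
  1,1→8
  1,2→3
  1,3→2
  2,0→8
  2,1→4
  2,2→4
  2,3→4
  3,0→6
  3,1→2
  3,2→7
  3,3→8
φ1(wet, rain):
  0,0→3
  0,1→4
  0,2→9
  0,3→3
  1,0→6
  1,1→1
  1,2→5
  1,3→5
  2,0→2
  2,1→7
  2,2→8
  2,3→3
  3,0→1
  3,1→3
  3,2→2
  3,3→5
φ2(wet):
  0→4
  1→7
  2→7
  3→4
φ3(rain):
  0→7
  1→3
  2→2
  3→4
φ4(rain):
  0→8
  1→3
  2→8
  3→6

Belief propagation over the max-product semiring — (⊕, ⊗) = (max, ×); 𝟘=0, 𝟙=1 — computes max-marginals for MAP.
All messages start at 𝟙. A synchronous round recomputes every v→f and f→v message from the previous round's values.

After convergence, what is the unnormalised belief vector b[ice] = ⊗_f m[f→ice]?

init: all messages = 𝟙 over 4 values
r1 m[φ0→ice] = [9, 9, 8, 8]
r1 m[φ0→rain] = [9, 9, 8, 8]
r1 m[φ1→wet] = [9, 6, 8, 5]
r1 m[φ1→rain] = [6, 7, 9, 5]
r1 m[φ2→wet] = [4, 7, 7, 4]
r1 m[φ3→rain] = [7, 3, 2, 4]
r1 m[φ4→rain] = [8, 3, 8, 6]
r1 m[ice→φ0] = [1, 1, 1, 1]
r1 m[wet→φ1] = [1, 1, 1, 1]
r1 m[wet→φ2] = [1, 1, 1, 1]
r1 m[rain→φ0] = [1, 1, 1, 1]
r1 m[rain→φ1] = [1, 1, 1, 1]
r1 m[rain→φ3] = [1, 1, 1, 1]
r1 m[rain→φ4] = [1, 1, 1, 1]
r2 m[φ0→ice] = [9, 9, 8, 8]
r2 m[φ0→rain] = [9, 9, 8, 8]
r2 m[φ1→wet] = [9, 6, 8, 5]
r2 m[φ1→rain] = [6, 7, 9, 5]
r2 m[φ2→wet] = [4, 7, 7, 4]
r2 m[φ3→rain] = [7, 3, 2, 4]
r2 m[φ4→rain] = [8, 3, 8, 6]
r2 m[ice→φ0] = [1, 1, 1, 1]
r2 m[wet→φ1] = [4, 7, 7, 4]
r2 m[wet→φ2] = [9, 6, 8, 5]
r2 m[rain→φ0] = [336, 63, 144, 120]
r2 m[rain→φ1] = [504, 81, 128, 192]
r2 m[rain→φ3] = [432, 189, 576, 240]
r2 m[rain→φ4] = [378, 189, 144, 160]
r3 m[φ0→ice] = [1152, 3024, 2688, 2016]
r3 m[φ0→rain] = [9, 9, 8, 8]
r3 m[φ1→wet] = [1512, 3024, 1024, 960]
r3 m[φ1→rain] = [42, 49, 56, 35]
r3 m[φ2→wet] = [4, 7, 7, 4]
r3 m[φ3→rain] = [7, 3, 2, 4]
r3 m[φ4→rain] = [8, 3, 8, 6]
r3 m[ice→φ0] = [1, 1, 1, 1]
r3 m[wet→φ1] = [4, 7, 7, 4]
r3 m[wet→φ2] = [9, 6, 8, 5]
r3 m[rain→φ0] = [336, 63, 144, 120]
r3 m[rain→φ1] = [504, 81, 128, 192]
r3 m[rain→φ3] = [432, 189, 576, 240]
r3 m[rain→φ4] = [378, 189, 144, 160]
r4 m[φ0→ice] = [1152, 3024, 2688, 2016]
r4 m[φ0→rain] = [9, 9, 8, 8]
r4 m[φ1→wet] = [1512, 3024, 1024, 960]
r4 m[φ1→rain] = [42, 49, 56, 35]
r4 m[φ2→wet] = [4, 7, 7, 4]
r4 m[φ3→rain] = [7, 3, 2, 4]
r4 m[φ4→rain] = [8, 3, 8, 6]
r4 m[ice→φ0] = [1, 1, 1, 1]
r4 m[wet→φ1] = [4, 7, 7, 4]
r4 m[wet→φ2] = [1512, 3024, 1024, 960]
r4 m[rain→φ0] = [2352, 441, 896, 840]
r4 m[rain→φ1] = [504, 81, 128, 192]
r4 m[rain→φ3] = [3024, 1323, 3584, 1680]
r4 m[rain→φ4] = [2646, 1323, 896, 1120]
r5 m[φ0→ice] = [7168, 21168, 18816, 14112]
r5 m[φ0→rain] = [9, 9, 8, 8]
r5 m[φ1→wet] = [1512, 3024, 1024, 960]
r5 m[φ1→rain] = [42, 49, 56, 35]
r5 m[φ2→wet] = [4, 7, 7, 4]
r5 m[φ3→rain] = [7, 3, 2, 4]
r5 m[φ4→rain] = [8, 3, 8, 6]
r5 m[ice→φ0] = [1, 1, 1, 1]
r5 m[wet→φ1] = [4, 7, 7, 4]
r5 m[wet→φ2] = [1512, 3024, 1024, 960]
r5 m[rain→φ0] = [2352, 441, 896, 840]
r5 m[rain→φ1] = [504, 81, 128, 192]
r5 m[rain→φ3] = [3024, 1323, 3584, 1680]
r5 m[rain→φ4] = [2646, 1323, 896, 1120]
r6 m[φ0→ice] = [7168, 21168, 18816, 14112]
r6 m[φ0→rain] = [9, 9, 8, 8]
r6 m[φ1→wet] = [1512, 3024, 1024, 960]
r6 m[φ1→rain] = [42, 49, 56, 35]
r6 m[φ2→wet] = [4, 7, 7, 4]
r6 m[φ3→rain] = [7, 3, 2, 4]
r6 m[φ4→rain] = [8, 3, 8, 6]
r6 m[ice→φ0] = [1, 1, 1, 1]
r6 m[wet→φ1] = [4, 7, 7, 4]
r6 m[wet→φ2] = [1512, 3024, 1024, 960]
r6 m[rain→φ0] = [2352, 441, 896, 840]
r6 m[rain→φ1] = [504, 81, 128, 192]
r6 m[rain→φ3] = [3024, 1323, 3584, 1680]
r6 m[rain→φ4] = [2646, 1323, 896, 1120]
fixed point reached at round 6
b[ice] = ⊗ incoming = [7168, 21168, 18816, 14112]

b[ice] = [7168, 21168, 18816, 14112]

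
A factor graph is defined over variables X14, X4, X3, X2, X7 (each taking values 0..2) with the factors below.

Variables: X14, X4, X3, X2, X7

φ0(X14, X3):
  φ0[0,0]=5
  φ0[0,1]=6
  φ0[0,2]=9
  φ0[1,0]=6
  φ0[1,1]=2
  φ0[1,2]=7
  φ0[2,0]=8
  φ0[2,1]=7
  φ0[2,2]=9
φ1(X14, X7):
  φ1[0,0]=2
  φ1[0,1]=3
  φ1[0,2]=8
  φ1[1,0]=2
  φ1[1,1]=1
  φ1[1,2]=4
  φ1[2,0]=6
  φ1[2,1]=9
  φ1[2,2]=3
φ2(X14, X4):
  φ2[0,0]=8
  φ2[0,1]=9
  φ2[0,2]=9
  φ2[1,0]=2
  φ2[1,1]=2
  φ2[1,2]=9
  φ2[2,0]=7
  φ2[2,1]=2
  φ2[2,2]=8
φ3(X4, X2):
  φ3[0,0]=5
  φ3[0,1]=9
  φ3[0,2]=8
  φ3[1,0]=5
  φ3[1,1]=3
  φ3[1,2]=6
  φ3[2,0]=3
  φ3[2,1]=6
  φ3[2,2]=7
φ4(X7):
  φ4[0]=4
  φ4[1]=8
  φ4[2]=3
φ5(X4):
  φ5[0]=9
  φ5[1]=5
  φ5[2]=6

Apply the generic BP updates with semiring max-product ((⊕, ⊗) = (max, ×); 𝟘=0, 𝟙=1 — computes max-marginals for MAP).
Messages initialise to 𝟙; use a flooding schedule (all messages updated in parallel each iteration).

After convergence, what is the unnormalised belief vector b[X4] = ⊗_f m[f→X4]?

b[X4] = [367416, 58320, 217728]

init: all messages = 𝟙 over 3 values
r1 m[φ0→X14] = [9, 7, 9]
r1 m[φ0→X3] = [8, 7, 9]
r1 m[φ1→X14] = [8, 4, 9]
r1 m[φ1→X7] = [6, 9, 8]
r1 m[φ2→X14] = [9, 9, 8]
r1 m[φ2→X4] = [8, 9, 9]
r1 m[φ3→X4] = [9, 6, 7]
r1 m[φ3→X2] = [5, 9, 8]
r1 m[φ4→X7] = [4, 8, 3]
r1 m[φ5→X4] = [9, 5, 6]
r1 m[X14→φ0] = [1, 1, 1]
r1 m[X14→φ1] = [1, 1, 1]
r1 m[X14→φ2] = [1, 1, 1]
r1 m[X4→φ2] = [1, 1, 1]
r1 m[X4→φ3] = [1, 1, 1]
r1 m[X4→φ5] = [1, 1, 1]
r1 m[X3→φ0] = [1, 1, 1]
r1 m[X2→φ3] = [1, 1, 1]
r1 m[X7→φ1] = [1, 1, 1]
r1 m[X7→φ4] = [1, 1, 1]
r2 m[φ0→X14] = [9, 7, 9]
r2 m[φ0→X3] = [8, 7, 9]
r2 m[φ1→X14] = [8, 4, 9]
r2 m[φ1→X7] = [6, 9, 8]
r2 m[φ2→X14] = [9, 9, 8]
r2 m[φ2→X4] = [8, 9, 9]
r2 m[φ3→X4] = [9, 6, 7]
r2 m[φ3→X2] = [5, 9, 8]
r2 m[φ4→X7] = [4, 8, 3]
r2 m[φ5→X4] = [9, 5, 6]
r2 m[X14→φ0] = [72, 36, 72]
r2 m[X14→φ1] = [81, 63, 72]
r2 m[X14→φ2] = [72, 28, 81]
r2 m[X4→φ2] = [81, 30, 42]
r2 m[X4→φ3] = [72, 45, 54]
r2 m[X4→φ5] = [72, 54, 63]
r2 m[X3→φ0] = [1, 1, 1]
r2 m[X2→φ3] = [1, 1, 1]
r2 m[X7→φ1] = [4, 8, 3]
r2 m[X7→φ4] = [6, 9, 8]
r3 m[φ0→X14] = [9, 7, 9]
r3 m[φ0→X3] = [576, 504, 648]
r3 m[φ1→X14] = [24, 12, 72]
r3 m[φ1→X7] = [432, 648, 648]
r3 m[φ2→X14] = [648, 378, 567]
r3 m[φ2→X4] = [576, 648, 648]
r3 m[φ3→X4] = [9, 6, 7]
r3 m[φ3→X2] = [360, 648, 576]
r3 m[φ4→X7] = [4, 8, 3]
r3 m[φ5→X4] = [9, 5, 6]
r3 m[X14→φ0] = [72, 36, 72]
r3 m[X14→φ1] = [81, 63, 72]
r3 m[X14→φ2] = [72, 28, 81]
r3 m[X4→φ2] = [81, 30, 42]
r3 m[X4→φ3] = [72, 45, 54]
r3 m[X4→φ5] = [72, 54, 63]
r3 m[X3→φ0] = [1, 1, 1]
r3 m[X2→φ3] = [1, 1, 1]
r3 m[X7→φ1] = [4, 8, 3]
r3 m[X7→φ4] = [6, 9, 8]
r4 m[φ0→X14] = [9, 7, 9]
r4 m[φ0→X3] = [576, 504, 648]
r4 m[φ1→X14] = [24, 12, 72]
r4 m[φ1→X7] = [432, 648, 648]
r4 m[φ2→X14] = [648, 378, 567]
r4 m[φ2→X4] = [576, 648, 648]
r4 m[φ3→X4] = [9, 6, 7]
r4 m[φ3→X2] = [360, 648, 576]
r4 m[φ4→X7] = [4, 8, 3]
r4 m[φ5→X4] = [9, 5, 6]
r4 m[X14→φ0] = [15552, 4536, 40824]
r4 m[X14→φ1] = [5832, 2646, 5103]
r4 m[X14→φ2] = [216, 84, 648]
r4 m[X4→φ2] = [81, 30, 42]
r4 m[X4→φ3] = [5184, 3240, 3888]
r4 m[X4→φ5] = [5184, 3888, 4536]
r4 m[X3→φ0] = [1, 1, 1]
r4 m[X2→φ3] = [1, 1, 1]
r4 m[X7→φ1] = [4, 8, 3]
r4 m[X7→φ4] = [432, 648, 648]
r5 m[φ0→X14] = [9, 7, 9]
r5 m[φ0→X3] = [326592, 285768, 367416]
r5 m[φ1→X14] = [24, 12, 72]
r5 m[φ1→X7] = [30618, 45927, 46656]
r5 m[φ2→X14] = [648, 378, 567]
r5 m[φ2→X4] = [4536, 1944, 5184]
r5 m[φ3→X4] = [9, 6, 7]
r5 m[φ3→X2] = [25920, 46656, 41472]
r5 m[φ4→X7] = [4, 8, 3]
r5 m[φ5→X4] = [9, 5, 6]
r5 m[X14→φ0] = [15552, 4536, 40824]
r5 m[X14→φ1] = [5832, 2646, 5103]
r5 m[X14→φ2] = [216, 84, 648]
r5 m[X4→φ2] = [81, 30, 42]
r5 m[X4→φ3] = [5184, 3240, 3888]
r5 m[X4→φ5] = [5184, 3888, 4536]
r5 m[X3→φ0] = [1, 1, 1]
r5 m[X2→φ3] = [1, 1, 1]
r5 m[X7→φ1] = [4, 8, 3]
r5 m[X7→φ4] = [432, 648, 648]
r6 m[φ0→X14] = [9, 7, 9]
r6 m[φ0→X3] = [326592, 285768, 367416]
r6 m[φ1→X14] = [24, 12, 72]
r6 m[φ1→X7] = [30618, 45927, 46656]
r6 m[φ2→X14] = [648, 378, 567]
r6 m[φ2→X4] = [4536, 1944, 5184]
r6 m[φ3→X4] = [9, 6, 7]
r6 m[φ3→X2] = [25920, 46656, 41472]
r6 m[φ4→X7] = [4, 8, 3]
r6 m[φ5→X4] = [9, 5, 6]
r6 m[X14→φ0] = [15552, 4536, 40824]
r6 m[X14→φ1] = [5832, 2646, 5103]
r6 m[X14→φ2] = [216, 84, 648]
r6 m[X4→φ2] = [81, 30, 42]
r6 m[X4→φ3] = [40824, 9720, 31104]
r6 m[X4→φ5] = [40824, 11664, 36288]
r6 m[X3→φ0] = [1, 1, 1]
r6 m[X2→φ3] = [1, 1, 1]
r6 m[X7→φ1] = [4, 8, 3]
r6 m[X7→φ4] = [30618, 45927, 46656]
r7 m[φ0→X14] = [9, 7, 9]
r7 m[φ0→X3] = [326592, 285768, 367416]
r7 m[φ1→X14] = [24, 12, 72]
r7 m[φ1→X7] = [30618, 45927, 46656]
r7 m[φ2→X14] = [648, 378, 567]
r7 m[φ2→X4] = [4536, 1944, 5184]
r7 m[φ3→X4] = [9, 6, 7]
r7 m[φ3→X2] = [204120, 367416, 326592]
r7 m[φ4→X7] = [4, 8, 3]
r7 m[φ5→X4] = [9, 5, 6]
r7 m[X14→φ0] = [15552, 4536, 40824]
r7 m[X14→φ1] = [5832, 2646, 5103]
r7 m[X14→φ2] = [216, 84, 648]
r7 m[X4→φ2] = [81, 30, 42]
r7 m[X4→φ3] = [40824, 9720, 31104]
r7 m[X4→φ5] = [40824, 11664, 36288]
r7 m[X3→φ0] = [1, 1, 1]
r7 m[X2→φ3] = [1, 1, 1]
r7 m[X7→φ1] = [4, 8, 3]
r7 m[X7→φ4] = [30618, 45927, 46656]
r8 m[φ0→X14] = [9, 7, 9]
r8 m[φ0→X3] = [326592, 285768, 367416]
r8 m[φ1→X14] = [24, 12, 72]
r8 m[φ1→X7] = [30618, 45927, 46656]
r8 m[φ2→X14] = [648, 378, 567]
r8 m[φ2→X4] = [4536, 1944, 5184]
r8 m[φ3→X4] = [9, 6, 7]
r8 m[φ3→X2] = [204120, 367416, 326592]
r8 m[φ4→X7] = [4, 8, 3]
r8 m[φ5→X4] = [9, 5, 6]
r8 m[X14→φ0] = [15552, 4536, 40824]
r8 m[X14→φ1] = [5832, 2646, 5103]
r8 m[X14→φ2] = [216, 84, 648]
r8 m[X4→φ2] = [81, 30, 42]
r8 m[X4→φ3] = [40824, 9720, 31104]
r8 m[X4→φ5] = [40824, 11664, 36288]
r8 m[X3→φ0] = [1, 1, 1]
r8 m[X2→φ3] = [1, 1, 1]
r8 m[X7→φ1] = [4, 8, 3]
r8 m[X7→φ4] = [30618, 45927, 46656]
fixed point reached at round 8
b[X4] = ⊗ incoming = [367416, 58320, 217728]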